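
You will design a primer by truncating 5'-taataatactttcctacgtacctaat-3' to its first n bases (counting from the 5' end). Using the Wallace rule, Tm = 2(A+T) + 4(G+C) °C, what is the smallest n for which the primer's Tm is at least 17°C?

First 8 bases: TAATAATA → Tm = 16°C (< 17°C)
First 9 bases: TAATAATAC → Tm = 20°C (≥ 17°C)
Each additional base adds 2°C (A/T) or 4°C (G/C), so Tm is non-decreasing in n; n = 9 is the first length to reach 17°C.

n = 9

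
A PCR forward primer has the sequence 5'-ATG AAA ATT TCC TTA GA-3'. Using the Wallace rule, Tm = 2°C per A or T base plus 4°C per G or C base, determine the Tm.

42°C

Counting bases: C=2, G=2, T=6, A=7
AT pairs contribute 13, GC pairs contribute 4.
Tm = 4·4 + 2·13 = 16 + 26 = 42°C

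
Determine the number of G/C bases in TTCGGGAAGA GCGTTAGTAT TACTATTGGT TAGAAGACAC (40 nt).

16

Counting bases: C=5, T=12, A=12, G=11
Total G or C: 11 + 5 = 16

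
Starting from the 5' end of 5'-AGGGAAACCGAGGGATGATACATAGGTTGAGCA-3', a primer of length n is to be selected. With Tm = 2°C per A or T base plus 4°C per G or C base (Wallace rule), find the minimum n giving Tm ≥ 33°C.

First 10 bases: AGGGAAACCG → Tm = 32°C (< 33°C)
First 11 bases: AGGGAAACCGA → Tm = 34°C (≥ 33°C)
Since every base adds ≥2°C, Tm only increases with n, so the threshold is first crossed at n = 11.

n = 11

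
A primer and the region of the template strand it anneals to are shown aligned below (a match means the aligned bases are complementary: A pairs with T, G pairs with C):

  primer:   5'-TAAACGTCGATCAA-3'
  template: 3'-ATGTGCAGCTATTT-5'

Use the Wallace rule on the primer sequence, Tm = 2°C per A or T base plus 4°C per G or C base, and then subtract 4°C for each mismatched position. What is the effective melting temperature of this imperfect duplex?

30°C

Primer base counts: A=6, T=3, G=2, C=3 → A+T=9, G+C=5
Perfect-match Tm = 2(9) + 4(5) = 18 + 20 = 38°C
Mismatches (positions where the bases are not complementary): 2 (at positions 3, 12)
Effective Tm = 38 − 2×4 = 38 − 8 = 30°C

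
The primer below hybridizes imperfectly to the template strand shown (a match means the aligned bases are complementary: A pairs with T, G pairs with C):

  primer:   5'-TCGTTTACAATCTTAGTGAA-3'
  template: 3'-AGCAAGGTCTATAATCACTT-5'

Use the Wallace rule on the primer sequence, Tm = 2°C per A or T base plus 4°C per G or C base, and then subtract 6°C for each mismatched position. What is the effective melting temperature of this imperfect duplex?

22°C

Primer base counts: A=6, T=8, G=3, C=3 → A+T=14, G+C=6
Perfect-match Tm = 2(14) + 4(6) = 28 + 24 = 52°C
Mismatches (positions where the bases are not complementary): 5 (at positions 6, 7, 8, 9, 12)
Effective Tm = 52 − 5×6 = 52 − 30 = 22°C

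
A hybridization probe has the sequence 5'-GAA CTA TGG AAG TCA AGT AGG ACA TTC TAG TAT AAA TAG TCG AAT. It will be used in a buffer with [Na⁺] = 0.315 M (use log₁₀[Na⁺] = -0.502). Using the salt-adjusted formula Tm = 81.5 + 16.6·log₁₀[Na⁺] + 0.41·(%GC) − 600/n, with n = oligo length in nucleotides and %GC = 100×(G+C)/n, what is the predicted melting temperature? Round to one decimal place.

73.5°C

Length n = 45. Base counts: C=5, G=10, T=12, A=18
G+C = 15, so %GC = 15/45 × 100 = 33.333%
Salt term: 16.6 × (-0.502) = -8.333
GC term: 0.41 × 33.333 = 13.667; length term: −600/45 = −13.333
Tm = 81.5 + (-8.333) + 13.667 − 13.333 = 73.501 → 73.5°C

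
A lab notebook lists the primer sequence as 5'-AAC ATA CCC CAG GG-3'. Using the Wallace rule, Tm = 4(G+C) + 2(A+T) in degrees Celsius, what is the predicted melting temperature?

44°C

G=3, C=5, T=1, A=5
AT pairs contribute 6, GC pairs contribute 8.
Tm = 2(6) + 4(8) = 12 + 32 = 44°C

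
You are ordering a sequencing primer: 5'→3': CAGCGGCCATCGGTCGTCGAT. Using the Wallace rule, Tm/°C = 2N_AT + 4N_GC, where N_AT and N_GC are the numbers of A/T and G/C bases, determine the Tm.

70°C

G=7, T=4, A=3, C=7
A+T = 7, G+C = 14
Tm = 2×7 + 4×14 = 70°C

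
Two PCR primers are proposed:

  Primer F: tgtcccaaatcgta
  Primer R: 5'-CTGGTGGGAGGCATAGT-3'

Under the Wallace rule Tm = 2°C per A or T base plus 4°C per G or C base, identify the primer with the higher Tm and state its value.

Primer F: A+T=8, G+C=6 → Tm = 2(8)+4(6) = 40°C
Primer R: A+T=7, G+C=10 → Tm = 2(7)+4(10) = 54°C
40°C vs 54°C → primer R is higher.

Primer R, 54°C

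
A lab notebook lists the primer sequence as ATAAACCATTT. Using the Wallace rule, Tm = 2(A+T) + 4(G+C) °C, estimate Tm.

26°C

Scanning the sequence gives C=2, T=4, A=5, G=0.
So N_AT = 9 and N_GC = 2.
Tm = 2(9) + 4(2) = 18 + 8 = 26°C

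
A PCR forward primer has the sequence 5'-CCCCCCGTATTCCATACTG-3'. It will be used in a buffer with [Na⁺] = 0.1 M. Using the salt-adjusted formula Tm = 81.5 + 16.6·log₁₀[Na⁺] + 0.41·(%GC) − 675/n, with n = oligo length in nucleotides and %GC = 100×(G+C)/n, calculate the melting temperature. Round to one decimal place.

Length n = 19. Scanning the sequence gives G=2, A=3, T=5, C=9.
G+C = 11, so %GC = 11/19 × 100 = 57.895%
Salt term: 16.6 × (-1) = -16.6
GC term: 0.41 × 57.895 = 23.737; length term: −675/19 = −35.526
Tm = 81.5 + (-16.6) + 23.737 − 35.526 = 53.111 → 53.1°C

53.1°C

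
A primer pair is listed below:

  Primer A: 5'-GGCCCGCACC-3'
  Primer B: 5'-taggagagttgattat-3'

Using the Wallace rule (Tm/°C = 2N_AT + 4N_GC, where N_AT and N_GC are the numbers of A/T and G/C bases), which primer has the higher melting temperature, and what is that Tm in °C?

Primer B, 42°C

Primer A: A+T=1, G+C=9 → Tm = 2(1)+4(9) = 38°C
Primer B: A+T=11, G+C=5 → Tm = 2(11)+4(5) = 42°C
38°C vs 42°C → primer B is higher.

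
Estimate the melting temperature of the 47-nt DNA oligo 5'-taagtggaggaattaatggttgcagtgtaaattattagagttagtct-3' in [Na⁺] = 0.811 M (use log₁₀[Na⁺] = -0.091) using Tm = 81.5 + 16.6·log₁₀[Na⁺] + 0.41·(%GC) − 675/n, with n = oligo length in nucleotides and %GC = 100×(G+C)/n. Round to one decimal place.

78.7°C

Length n = 47. Base counts: A=15, T=17, C=2, G=13
G+C = 15, so %GC = 15/47 × 100 = 31.915%
Salt term: 16.6 × (-0.091) = -1.511
GC term: 0.41 × 31.915 = 13.085; length term: −675/47 = −14.362
Tm = 81.5 + (-1.511) + 13.085 − 14.362 = 78.712 → 78.7°C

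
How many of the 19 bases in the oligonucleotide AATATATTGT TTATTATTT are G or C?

1

G=1, C=0, T=12, A=6
Total G or C: 1 + 0 = 1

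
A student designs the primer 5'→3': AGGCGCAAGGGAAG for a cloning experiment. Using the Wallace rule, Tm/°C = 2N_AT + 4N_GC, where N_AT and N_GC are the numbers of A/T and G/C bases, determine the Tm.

46°C

Scanning the sequence gives G=7, T=0, A=5, C=2.
A+T = 5, G+C = 9
Tm = 2(5) + 4(9) = 10 + 36 = 46°C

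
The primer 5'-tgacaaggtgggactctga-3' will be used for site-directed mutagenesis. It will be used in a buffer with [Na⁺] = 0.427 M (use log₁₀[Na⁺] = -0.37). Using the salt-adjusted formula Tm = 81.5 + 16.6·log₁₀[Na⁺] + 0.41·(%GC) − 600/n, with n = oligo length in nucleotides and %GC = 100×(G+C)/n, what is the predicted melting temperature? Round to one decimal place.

65.4°C

Length n = 19. Base counts: G=7, C=3, A=5, T=4
G+C = 10, so %GC = 10/19 × 100 = 52.632%
Salt term: 16.6 × (-0.37) = -6.142
GC term: 0.41 × 52.632 = 21.579; length term: −600/19 = −31.579
Tm = 81.5 + (-6.142) + 21.579 − 31.579 = 65.358 → 65.4°C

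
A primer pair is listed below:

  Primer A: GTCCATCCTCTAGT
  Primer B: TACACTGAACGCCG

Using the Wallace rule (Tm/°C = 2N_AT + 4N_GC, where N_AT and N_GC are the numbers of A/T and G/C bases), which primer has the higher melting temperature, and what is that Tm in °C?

Primer B, 44°C

Primer A: A+T=7, G+C=7 → Tm = 2(7)+4(7) = 42°C
Primer B: A+T=6, G+C=8 → Tm = 2(6)+4(8) = 44°C
42°C vs 44°C → primer B is higher.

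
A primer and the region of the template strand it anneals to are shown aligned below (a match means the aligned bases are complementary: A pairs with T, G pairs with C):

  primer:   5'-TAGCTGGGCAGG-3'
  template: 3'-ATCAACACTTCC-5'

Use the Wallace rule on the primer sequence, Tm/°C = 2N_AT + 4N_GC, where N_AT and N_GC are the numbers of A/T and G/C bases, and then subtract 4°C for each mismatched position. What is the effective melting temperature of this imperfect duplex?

Primer base counts: A=2, T=2, G=6, C=2 → A+T=4, G+C=8
Perfect-match Tm = 2(4) + 4(8) = 8 + 32 = 40°C
Mismatches (positions where the bases are not complementary): 3 (at positions 4, 7, 9)
Effective Tm = 40 − 3×4 = 40 − 12 = 28°C

28°C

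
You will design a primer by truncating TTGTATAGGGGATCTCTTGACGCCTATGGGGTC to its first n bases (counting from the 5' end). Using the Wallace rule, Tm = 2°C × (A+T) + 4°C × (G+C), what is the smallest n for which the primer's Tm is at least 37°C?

n = 14

First 13 bases: TTGTATAGGGGAT → Tm = 36°C (< 37°C)
First 14 bases: TTGTATAGGGGATC → Tm = 40°C (≥ 37°C)
Since every base adds ≥2°C, Tm only increases with n, so the threshold is first crossed at n = 14.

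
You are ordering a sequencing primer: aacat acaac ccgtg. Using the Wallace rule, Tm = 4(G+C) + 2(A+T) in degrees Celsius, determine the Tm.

Scanning the sequence gives C=5, G=2, A=6, T=2.
AT pairs contribute 8, GC pairs contribute 7.
Tm = 2×8 + 4×7 = 44°C

44°C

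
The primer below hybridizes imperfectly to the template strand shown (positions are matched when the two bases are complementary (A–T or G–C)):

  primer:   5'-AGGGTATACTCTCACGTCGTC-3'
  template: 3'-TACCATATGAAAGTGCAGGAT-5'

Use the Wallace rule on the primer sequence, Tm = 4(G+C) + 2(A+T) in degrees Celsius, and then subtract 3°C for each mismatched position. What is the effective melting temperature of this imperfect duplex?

Primer base counts: A=4, T=6, G=5, C=6 → A+T=10, G+C=11
Perfect-match Tm = 2(10) + 4(11) = 20 + 44 = 64°C
Mismatches (positions where the bases are not complementary): 4 (at positions 2, 11, 19, 21)
Effective Tm = 64 − 4×3 = 64 − 12 = 52°C

52°C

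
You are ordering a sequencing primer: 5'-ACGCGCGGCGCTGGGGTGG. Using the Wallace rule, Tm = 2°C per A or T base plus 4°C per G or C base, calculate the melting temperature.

A=1, T=2, C=5, G=11
So N_AT = 3 and N_GC = 16.
Tm = 2×3 + 4×16 = 70°C

70°C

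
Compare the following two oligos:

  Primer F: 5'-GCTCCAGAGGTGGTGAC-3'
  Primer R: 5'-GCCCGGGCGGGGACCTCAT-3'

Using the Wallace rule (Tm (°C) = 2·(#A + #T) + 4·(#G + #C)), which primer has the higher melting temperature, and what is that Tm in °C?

Primer F: A+T=6, G+C=11 → Tm = 2(6)+4(11) = 56°C
Primer R: A+T=4, G+C=15 → Tm = 2(4)+4(15) = 68°C
56°C vs 68°C → primer R is higher.

Primer R, 68°C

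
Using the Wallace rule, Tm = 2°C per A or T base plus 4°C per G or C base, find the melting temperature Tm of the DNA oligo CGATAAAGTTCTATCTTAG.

50°C

G=3, T=7, A=6, C=3
AT pairs contribute 13, GC pairs contribute 6.
Tm = 4·6 + 2·13 = 24 + 26 = 50°C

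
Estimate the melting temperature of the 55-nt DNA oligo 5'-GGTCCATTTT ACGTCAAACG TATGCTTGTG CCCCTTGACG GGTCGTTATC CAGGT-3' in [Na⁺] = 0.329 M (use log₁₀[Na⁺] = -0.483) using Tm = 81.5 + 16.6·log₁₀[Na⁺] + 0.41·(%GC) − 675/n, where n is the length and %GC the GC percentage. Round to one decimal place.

Length n = 55. A=9, G=14, T=18, C=14
G+C = 28, so %GC = 28/55 × 100 = 50.909%
Salt term: 16.6 × (-0.483) = -8.018
GC term: 0.41 × 50.909 = 20.873; length term: −675/55 = −12.273
Tm = 81.5 + (-8.018) + 20.873 − 12.273 = 82.082 → 82.1°C

82.1°C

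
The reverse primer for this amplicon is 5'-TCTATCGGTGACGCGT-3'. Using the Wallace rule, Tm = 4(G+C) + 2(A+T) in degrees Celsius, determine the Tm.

Counting bases: G=5, C=4, T=5, A=2
So N_AT = 7 and N_GC = 9.
Tm = 2×7 + 4×9 = 50°C

50°C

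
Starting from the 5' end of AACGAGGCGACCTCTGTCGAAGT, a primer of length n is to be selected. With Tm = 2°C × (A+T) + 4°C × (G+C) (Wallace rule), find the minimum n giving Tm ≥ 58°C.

First 17 bases: AACGAGGCGACCTCTGT → Tm = 54°C (< 58°C)
First 18 bases: AACGAGGCGACCTCTGTC → Tm = 58°C (≥ 58°C)
Since every base adds ≥2°C, Tm only increases with n, so the threshold is first crossed at n = 18.

n = 18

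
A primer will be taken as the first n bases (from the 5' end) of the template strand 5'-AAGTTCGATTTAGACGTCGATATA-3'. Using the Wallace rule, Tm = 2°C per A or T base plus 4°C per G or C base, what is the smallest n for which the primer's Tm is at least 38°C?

n = 15

First 14 bases: AAGTTCGATTTAGA → Tm = 36°C (< 38°C)
First 15 bases: AAGTTCGATTTAGAC → Tm = 40°C (≥ 38°C)
Each additional base adds 2°C (A/T) or 4°C (G/C), so Tm is non-decreasing in n; n = 15 is the first length to reach 38°C.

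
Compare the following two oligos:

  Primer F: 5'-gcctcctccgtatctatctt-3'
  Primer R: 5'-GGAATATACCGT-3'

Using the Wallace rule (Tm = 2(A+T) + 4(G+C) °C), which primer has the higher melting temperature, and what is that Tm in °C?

Primer F: A+T=10, G+C=10 → Tm = 2(10)+4(10) = 60°C
Primer R: A+T=7, G+C=5 → Tm = 2(7)+4(5) = 34°C
60°C vs 34°C → primer F is higher.

Primer F, 60°C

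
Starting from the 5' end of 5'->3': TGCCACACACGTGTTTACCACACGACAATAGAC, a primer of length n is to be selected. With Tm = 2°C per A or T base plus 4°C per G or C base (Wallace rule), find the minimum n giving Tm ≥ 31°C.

n = 10

First 9 bases: TGCCACACA → Tm = 28°C (< 31°C)
First 10 bases: TGCCACACAC → Tm = 32°C (≥ 31°C)
Each additional base adds 2°C (A/T) or 4°C (G/C), so Tm is non-decreasing in n; n = 10 is the first length to reach 31°C.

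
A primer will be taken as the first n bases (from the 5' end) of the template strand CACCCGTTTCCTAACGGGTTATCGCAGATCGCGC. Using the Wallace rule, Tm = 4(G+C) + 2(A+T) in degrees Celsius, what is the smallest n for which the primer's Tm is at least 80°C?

n = 26

First 25 bases: CACCCGTTTCCTAACGGGTTATCGC → Tm = 78°C (< 80°C)
First 26 bases: CACCCGTTTCCTAACGGGTTATCGCA → Tm = 80°C (≥ 80°C)
Each additional base adds 2°C (A/T) or 4°C (G/C), so Tm is non-decreasing in n; n = 26 is the first length to reach 80°C.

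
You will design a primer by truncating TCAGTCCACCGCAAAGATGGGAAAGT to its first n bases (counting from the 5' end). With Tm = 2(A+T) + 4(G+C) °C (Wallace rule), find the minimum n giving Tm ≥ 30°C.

First 9 bases: TCAGTCCAC → Tm = 28°C (< 30°C)
First 10 bases: TCAGTCCACC → Tm = 32°C (≥ 30°C)
Each additional base adds 2°C (A/T) or 4°C (G/C), so Tm is non-decreasing in n; n = 10 is the first length to reach 30°C.

n = 10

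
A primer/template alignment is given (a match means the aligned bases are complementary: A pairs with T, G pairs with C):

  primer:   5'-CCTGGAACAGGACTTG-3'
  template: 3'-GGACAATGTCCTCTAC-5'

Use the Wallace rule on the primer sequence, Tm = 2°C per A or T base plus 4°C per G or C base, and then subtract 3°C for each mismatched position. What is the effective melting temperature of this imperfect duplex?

38°C

Primer base counts: A=4, T=3, G=5, C=4 → A+T=7, G+C=9
Perfect-match Tm = 2(7) + 4(9) = 14 + 36 = 50°C
Mismatches (positions where the bases are not complementary): 4 (at positions 5, 6, 13, 14)
Effective Tm = 50 − 4×3 = 50 − 12 = 38°C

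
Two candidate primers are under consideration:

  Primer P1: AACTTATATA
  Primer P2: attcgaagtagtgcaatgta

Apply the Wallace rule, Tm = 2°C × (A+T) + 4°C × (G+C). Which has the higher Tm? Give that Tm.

Primer P1: A+T=9, G+C=1 → Tm = 2(9)+4(1) = 22°C
Primer P2: A+T=13, G+C=7 → Tm = 2(13)+4(7) = 54°C
22°C vs 54°C → primer P2 is higher.

Primer P2, 54°C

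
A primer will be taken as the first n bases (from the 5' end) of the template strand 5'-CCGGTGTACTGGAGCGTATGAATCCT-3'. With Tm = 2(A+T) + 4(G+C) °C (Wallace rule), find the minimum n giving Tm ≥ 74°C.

n = 24

First 23 bases: CCGGTGTACTGGAGCGTATGAAT → Tm = 70°C (< 74°C)
First 24 bases: CCGGTGTACTGGAGCGTATGAATC → Tm = 74°C (≥ 74°C)
Since every base adds ≥2°C, Tm only increases with n, so the threshold is first crossed at n = 24.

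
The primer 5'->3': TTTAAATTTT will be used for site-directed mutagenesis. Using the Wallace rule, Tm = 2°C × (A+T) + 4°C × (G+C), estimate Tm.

Base counts: T=7, A=3, C=0, G=0
So N_AT = 10 and N_GC = 0.
Tm = 4·0 + 2·10 = 0 + 20 = 20°C

20°C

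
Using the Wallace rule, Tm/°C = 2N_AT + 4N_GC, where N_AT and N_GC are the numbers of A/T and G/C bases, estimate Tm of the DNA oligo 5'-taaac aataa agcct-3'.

Scanning the sequence gives A=8, G=1, C=3, T=3.
A+T = 11, G+C = 4
Tm = 4·4 + 2·11 = 16 + 22 = 38°C

38°C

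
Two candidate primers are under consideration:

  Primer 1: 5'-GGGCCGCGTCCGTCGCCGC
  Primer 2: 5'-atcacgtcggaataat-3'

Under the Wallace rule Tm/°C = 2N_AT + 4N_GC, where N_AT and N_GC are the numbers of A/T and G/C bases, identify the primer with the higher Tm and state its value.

Primer 1, 72°C

Primer 1: A+T=2, G+C=17 → Tm = 2(2)+4(17) = 72°C
Primer 2: A+T=10, G+C=6 → Tm = 2(10)+4(6) = 44°C
72°C vs 44°C → primer 1 is higher.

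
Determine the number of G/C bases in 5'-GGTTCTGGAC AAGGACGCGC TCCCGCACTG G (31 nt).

21

C=10, G=11, A=5, T=5
Total G or C: 11 + 10 = 21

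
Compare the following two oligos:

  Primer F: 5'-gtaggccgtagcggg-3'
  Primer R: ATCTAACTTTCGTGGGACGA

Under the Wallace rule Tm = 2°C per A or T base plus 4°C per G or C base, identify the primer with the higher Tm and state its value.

Primer F: A+T=4, G+C=11 → Tm = 2(4)+4(11) = 52°C
Primer R: A+T=11, G+C=9 → Tm = 2(11)+4(9) = 58°C
52°C vs 58°C → primer R is higher.

Primer R, 58°C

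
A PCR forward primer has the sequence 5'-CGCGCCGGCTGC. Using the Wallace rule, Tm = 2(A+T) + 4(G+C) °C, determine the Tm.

46°C

Counting bases: C=6, A=0, G=5, T=1
AT pairs contribute 1, GC pairs contribute 11.
Tm = 2(1) + 4(11) = 2 + 44 = 46°C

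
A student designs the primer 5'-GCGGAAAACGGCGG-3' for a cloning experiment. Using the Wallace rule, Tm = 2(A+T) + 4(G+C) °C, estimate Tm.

Base counts: T=0, A=4, G=7, C=3
So N_AT = 4 and N_GC = 10.
Tm = 2(4) + 4(10) = 8 + 40 = 48°C

48°C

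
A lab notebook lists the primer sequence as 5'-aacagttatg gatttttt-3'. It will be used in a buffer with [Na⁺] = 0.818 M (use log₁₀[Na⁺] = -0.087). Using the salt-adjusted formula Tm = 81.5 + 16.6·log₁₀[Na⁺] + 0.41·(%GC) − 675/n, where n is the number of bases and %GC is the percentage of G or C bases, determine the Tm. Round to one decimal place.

Length n = 18. A=5, C=1, G=3, T=9
G+C = 4, so %GC = 4/18 × 100 = 22.222%
Salt term: 16.6 × (-0.087) = -1.444
GC term: 0.41 × 22.222 = 9.111; length term: −675/18 = −37.5
Tm = 81.5 + (-1.444) + 9.111 − 37.5 = 51.667 → 51.7°C

51.7°C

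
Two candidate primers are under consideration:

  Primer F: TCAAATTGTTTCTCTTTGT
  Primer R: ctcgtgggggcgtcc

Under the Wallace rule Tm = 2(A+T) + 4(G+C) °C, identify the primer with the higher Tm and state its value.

Primer F: A+T=14, G+C=5 → Tm = 2(14)+4(5) = 48°C
Primer R: A+T=3, G+C=12 → Tm = 2(3)+4(12) = 54°C
48°C vs 54°C → primer R is higher.

Primer R, 54°C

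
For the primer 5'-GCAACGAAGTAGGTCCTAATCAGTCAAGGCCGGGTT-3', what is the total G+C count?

Counting bases: A=10, T=7, C=8, G=11
Total G or C: 11 + 8 = 19

19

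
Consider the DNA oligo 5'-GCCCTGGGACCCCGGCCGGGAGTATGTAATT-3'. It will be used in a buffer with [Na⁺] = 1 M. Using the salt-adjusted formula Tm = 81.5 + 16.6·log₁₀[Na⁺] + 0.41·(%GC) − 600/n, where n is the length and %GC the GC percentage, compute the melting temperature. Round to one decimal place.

Length n = 31. G=11, C=9, A=5, T=6
G+C = 20, so %GC = 20/31 × 100 = 64.516%
Salt term: 16.6 × (0) = 0
GC term: 0.41 × 64.516 = 26.452; length term: −600/31 = −19.355
Tm = 81.5 + (0) + 26.452 − 19.355 = 88.597 → 88.6°C

88.6°C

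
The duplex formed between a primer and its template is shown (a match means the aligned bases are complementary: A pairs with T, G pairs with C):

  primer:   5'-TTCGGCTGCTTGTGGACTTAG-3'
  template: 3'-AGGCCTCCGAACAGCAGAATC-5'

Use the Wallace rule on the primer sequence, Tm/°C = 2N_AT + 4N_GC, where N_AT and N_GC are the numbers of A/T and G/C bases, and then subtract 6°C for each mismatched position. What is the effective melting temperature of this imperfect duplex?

34°C

Primer base counts: A=2, T=8, G=7, C=4 → A+T=10, G+C=11
Perfect-match Tm = 2(10) + 4(11) = 20 + 44 = 64°C
Mismatches (positions where the bases are not complementary): 5 (at positions 2, 6, 7, 14, 16)
Effective Tm = 64 − 5×6 = 64 − 30 = 34°C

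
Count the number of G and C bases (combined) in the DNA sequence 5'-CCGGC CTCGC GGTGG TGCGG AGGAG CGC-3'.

23

Base counts: G=14, C=9, A=2, T=3
G+C = 14 + 9 = 23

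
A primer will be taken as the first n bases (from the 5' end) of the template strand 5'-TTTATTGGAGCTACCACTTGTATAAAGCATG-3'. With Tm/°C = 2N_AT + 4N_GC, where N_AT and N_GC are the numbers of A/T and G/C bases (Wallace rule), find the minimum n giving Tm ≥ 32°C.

n = 12

First 11 bases: TTTATTGGAGC → Tm = 30°C (< 32°C)
First 12 bases: TTTATTGGAGCT → Tm = 32°C (≥ 32°C)
Each additional base adds 2°C (A/T) or 4°C (G/C), so Tm is non-decreasing in n; n = 12 is the first length to reach 32°C.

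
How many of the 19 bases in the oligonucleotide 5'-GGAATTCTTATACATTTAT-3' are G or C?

4

Base counts: G=2, C=2, A=6, T=9
Total G or C: 2 + 2 = 4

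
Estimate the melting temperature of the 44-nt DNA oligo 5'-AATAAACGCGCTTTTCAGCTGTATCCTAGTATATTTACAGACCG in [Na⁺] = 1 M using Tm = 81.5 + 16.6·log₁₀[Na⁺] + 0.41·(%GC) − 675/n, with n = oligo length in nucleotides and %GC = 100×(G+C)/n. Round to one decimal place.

Length n = 44. Counting bases: C=10, G=7, T=14, A=13
G+C = 17, so %GC = 17/44 × 100 = 38.636%
Salt term: 16.6 × (0) = 0
GC term: 0.41 × 38.636 = 15.841; length term: −675/44 = −15.341
Tm = 81.5 + (0) + 15.841 − 15.341 = 82 → 82.0°C

82.0°C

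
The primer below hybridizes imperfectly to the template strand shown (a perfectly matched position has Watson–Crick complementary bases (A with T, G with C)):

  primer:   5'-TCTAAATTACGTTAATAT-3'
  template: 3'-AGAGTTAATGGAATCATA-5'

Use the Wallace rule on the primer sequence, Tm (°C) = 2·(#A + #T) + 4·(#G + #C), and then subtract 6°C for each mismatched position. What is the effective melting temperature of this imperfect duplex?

Primer base counts: A=7, T=8, G=1, C=2 → A+T=15, G+C=3
Perfect-match Tm = 2(15) + 4(3) = 30 + 12 = 42°C
Mismatches (positions where the bases are not complementary): 3 (at positions 4, 11, 15)
Effective Tm = 42 − 3×6 = 42 − 18 = 24°C

24°C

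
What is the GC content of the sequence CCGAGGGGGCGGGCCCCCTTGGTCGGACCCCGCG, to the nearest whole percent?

85%

A=2, T=3, G=15, C=14
G+C = 15 + 14 = 29 out of 34 bases
%GC = 29/34 × 100 = 85.29% ≈ 85%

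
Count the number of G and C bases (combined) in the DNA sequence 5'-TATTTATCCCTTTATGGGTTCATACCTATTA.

9

Scanning the sequence gives A=7, C=6, G=3, T=15.
Total G or C: 3 + 6 = 9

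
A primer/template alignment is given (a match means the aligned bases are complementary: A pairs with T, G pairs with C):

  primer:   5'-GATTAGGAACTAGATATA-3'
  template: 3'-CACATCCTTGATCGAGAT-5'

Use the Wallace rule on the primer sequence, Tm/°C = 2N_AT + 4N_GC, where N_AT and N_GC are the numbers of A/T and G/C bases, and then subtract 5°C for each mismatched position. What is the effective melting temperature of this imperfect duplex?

Primer base counts: A=8, T=5, G=4, C=1 → A+T=13, G+C=5
Perfect-match Tm = 2(13) + 4(5) = 26 + 20 = 46°C
Mismatches (positions where the bases are not complementary): 4 (at positions 2, 3, 14, 16)
Effective Tm = 46 − 4×5 = 46 − 20 = 26°C

26°C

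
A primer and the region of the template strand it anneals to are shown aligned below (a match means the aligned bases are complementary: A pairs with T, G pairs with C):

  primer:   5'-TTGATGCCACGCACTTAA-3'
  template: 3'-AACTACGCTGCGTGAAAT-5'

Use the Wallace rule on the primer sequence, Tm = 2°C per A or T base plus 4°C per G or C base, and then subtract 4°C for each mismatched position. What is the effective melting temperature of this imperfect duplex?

44°C

Primer base counts: A=5, T=5, G=3, C=5 → A+T=10, G+C=8
Perfect-match Tm = 2(10) + 4(8) = 20 + 32 = 52°C
Mismatches (positions where the bases are not complementary): 2 (at positions 8, 17)
Effective Tm = 52 − 2×4 = 52 − 8 = 44°C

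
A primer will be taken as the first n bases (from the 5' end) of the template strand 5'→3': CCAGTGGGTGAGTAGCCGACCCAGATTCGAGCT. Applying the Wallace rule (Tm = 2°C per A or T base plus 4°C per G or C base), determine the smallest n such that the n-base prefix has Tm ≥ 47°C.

n = 15

First 14 bases: CCAGTGGGTGAGTA → Tm = 44°C (< 47°C)
First 15 bases: CCAGTGGGTGAGTAG → Tm = 48°C (≥ 47°C)
Since every base adds ≥2°C, Tm only increases with n, so the threshold is first crossed at n = 15.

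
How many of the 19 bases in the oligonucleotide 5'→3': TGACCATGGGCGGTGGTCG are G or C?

13

Counting bases: G=9, T=4, A=2, C=4
Total G or C: 9 + 4 = 13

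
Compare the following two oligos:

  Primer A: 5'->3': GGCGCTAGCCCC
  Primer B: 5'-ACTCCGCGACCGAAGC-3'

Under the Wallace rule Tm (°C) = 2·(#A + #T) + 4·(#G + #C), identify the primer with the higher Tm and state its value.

Primer A: A+T=2, G+C=10 → Tm = 2(2)+4(10) = 44°C
Primer B: A+T=5, G+C=11 → Tm = 2(5)+4(11) = 54°C
44°C vs 54°C → primer B is higher.

Primer B, 54°C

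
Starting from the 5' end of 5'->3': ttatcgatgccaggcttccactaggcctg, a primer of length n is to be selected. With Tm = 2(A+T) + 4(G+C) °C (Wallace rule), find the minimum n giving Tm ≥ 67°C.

First 22 bases: TTATCGATGCCAGGCTTCCACT → Tm = 66°C (< 67°C)
First 23 bases: TTATCGATGCCAGGCTTCCACTA → Tm = 68°C (≥ 67°C)
Since every base adds ≥2°C, Tm only increases with n, so the threshold is first crossed at n = 23.

n = 23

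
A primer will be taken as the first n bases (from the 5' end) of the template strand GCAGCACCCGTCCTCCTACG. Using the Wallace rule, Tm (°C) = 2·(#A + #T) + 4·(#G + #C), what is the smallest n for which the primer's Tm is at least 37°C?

n = 11

First 10 bases: GCAGCACCCG → Tm = 36°C (< 37°C)
First 11 bases: GCAGCACCCGT → Tm = 38°C (≥ 37°C)
Each additional base adds 2°C (A/T) or 4°C (G/C), so Tm is non-decreasing in n; n = 11 is the first length to reach 37°C.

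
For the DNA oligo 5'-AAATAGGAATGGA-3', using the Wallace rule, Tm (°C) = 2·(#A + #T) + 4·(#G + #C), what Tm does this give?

Counting bases: C=0, A=7, T=2, G=4
A+T = 9, G+C = 4
Tm = 2×9 + 4×4 = 34°C

34°C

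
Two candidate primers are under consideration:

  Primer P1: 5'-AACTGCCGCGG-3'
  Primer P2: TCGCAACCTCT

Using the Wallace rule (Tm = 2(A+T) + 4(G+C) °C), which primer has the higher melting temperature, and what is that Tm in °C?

Primer P1: A+T=3, G+C=8 → Tm = 2(3)+4(8) = 38°C
Primer P2: A+T=5, G+C=6 → Tm = 2(5)+4(6) = 34°C
38°C vs 34°C → primer P1 is higher.

Primer P1, 38°C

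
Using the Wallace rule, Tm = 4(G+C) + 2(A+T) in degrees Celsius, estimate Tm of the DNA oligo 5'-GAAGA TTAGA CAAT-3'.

36°C

Counting bases: G=3, T=3, C=1, A=7
A+T = 10, G+C = 4
Tm = 2×10 + 4×4 = 36°C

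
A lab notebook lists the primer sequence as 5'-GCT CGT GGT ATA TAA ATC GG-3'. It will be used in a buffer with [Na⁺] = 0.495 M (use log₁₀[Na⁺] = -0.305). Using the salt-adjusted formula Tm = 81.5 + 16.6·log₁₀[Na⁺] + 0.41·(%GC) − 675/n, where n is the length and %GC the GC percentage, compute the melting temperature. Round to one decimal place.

61.1°C

Length n = 20. Scanning the sequence gives G=6, T=6, C=3, A=5.
G+C = 9, so %GC = 9/20 × 100 = 45%
Salt term: 16.6 × (-0.305) = -5.063
GC term: 0.41 × 45 = 18.45; length term: −675/20 = −33.75
Tm = 81.5 + (-5.063) + 18.45 − 33.75 = 61.137 → 61.1°C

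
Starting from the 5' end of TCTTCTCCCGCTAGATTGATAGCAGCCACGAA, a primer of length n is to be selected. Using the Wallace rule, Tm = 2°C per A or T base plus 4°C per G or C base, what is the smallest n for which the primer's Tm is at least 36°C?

First 10 bases: TCTTCTCCCG → Tm = 32°C (< 36°C)
First 11 bases: TCTTCTCCCGC → Tm = 36°C (≥ 36°C)
Each additional base adds 2°C (A/T) or 4°C (G/C), so Tm is non-decreasing in n; n = 11 is the first length to reach 36°C.

n = 11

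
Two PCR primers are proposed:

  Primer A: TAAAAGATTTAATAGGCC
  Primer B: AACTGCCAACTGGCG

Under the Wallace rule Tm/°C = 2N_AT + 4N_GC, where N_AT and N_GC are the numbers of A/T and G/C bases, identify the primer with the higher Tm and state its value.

Primer B, 48°C

Primer A: A+T=13, G+C=5 → Tm = 2(13)+4(5) = 46°C
Primer B: A+T=6, G+C=9 → Tm = 2(6)+4(9) = 48°C
46°C vs 48°C → primer B is higher.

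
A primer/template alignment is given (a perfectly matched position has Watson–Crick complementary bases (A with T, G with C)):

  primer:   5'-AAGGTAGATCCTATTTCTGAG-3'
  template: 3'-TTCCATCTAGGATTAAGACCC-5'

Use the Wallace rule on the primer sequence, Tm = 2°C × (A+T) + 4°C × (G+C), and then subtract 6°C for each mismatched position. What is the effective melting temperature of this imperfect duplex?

46°C

Primer base counts: A=6, T=7, G=5, C=3 → A+T=13, G+C=8
Perfect-match Tm = 2(13) + 4(8) = 26 + 32 = 58°C
Mismatches (positions where the bases are not complementary): 2 (at positions 14, 20)
Effective Tm = 58 − 2×6 = 58 − 12 = 46°C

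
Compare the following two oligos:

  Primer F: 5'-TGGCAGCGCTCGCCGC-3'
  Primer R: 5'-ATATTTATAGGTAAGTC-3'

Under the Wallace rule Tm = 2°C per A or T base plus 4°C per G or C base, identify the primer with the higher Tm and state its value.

Primer F: A+T=3, G+C=13 → Tm = 2(3)+4(13) = 58°C
Primer R: A+T=13, G+C=4 → Tm = 2(13)+4(4) = 42°C
58°C vs 42°C → primer F is higher.

Primer F, 58°C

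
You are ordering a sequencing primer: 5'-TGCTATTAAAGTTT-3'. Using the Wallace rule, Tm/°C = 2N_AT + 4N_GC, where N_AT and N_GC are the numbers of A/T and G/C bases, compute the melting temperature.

34°C

Base counts: A=4, G=2, C=1, T=7
A+T = 11, G+C = 3
Tm = 4·3 + 2·11 = 12 + 22 = 34°C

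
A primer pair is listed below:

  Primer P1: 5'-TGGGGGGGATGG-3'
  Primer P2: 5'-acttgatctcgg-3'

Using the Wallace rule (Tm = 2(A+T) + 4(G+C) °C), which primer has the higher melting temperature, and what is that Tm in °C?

Primer P1: A+T=3, G+C=9 → Tm = 2(3)+4(9) = 42°C
Primer P2: A+T=6, G+C=6 → Tm = 2(6)+4(6) = 36°C
42°C vs 36°C → primer P1 is higher.

Primer P1, 42°C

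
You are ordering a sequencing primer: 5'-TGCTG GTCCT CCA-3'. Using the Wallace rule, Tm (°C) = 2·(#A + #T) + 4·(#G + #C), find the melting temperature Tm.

Counting bases: T=4, A=1, C=5, G=3
AT pairs contribute 5, GC pairs contribute 8.
Tm = 2(5) + 4(8) = 10 + 32 = 42°C

42°C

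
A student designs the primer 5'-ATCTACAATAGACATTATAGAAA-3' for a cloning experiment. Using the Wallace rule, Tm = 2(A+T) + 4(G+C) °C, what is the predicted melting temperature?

56°C

Base counts: A=12, G=2, C=3, T=6
So N_AT = 18 and N_GC = 5.
Tm = 2(18) + 4(5) = 36 + 20 = 56°C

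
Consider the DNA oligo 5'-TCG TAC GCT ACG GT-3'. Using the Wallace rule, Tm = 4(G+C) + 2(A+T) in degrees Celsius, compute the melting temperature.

44°C

Counting bases: T=4, G=4, C=4, A=2
AT pairs contribute 6, GC pairs contribute 8.
Tm = 2(6) + 4(8) = 12 + 32 = 44°C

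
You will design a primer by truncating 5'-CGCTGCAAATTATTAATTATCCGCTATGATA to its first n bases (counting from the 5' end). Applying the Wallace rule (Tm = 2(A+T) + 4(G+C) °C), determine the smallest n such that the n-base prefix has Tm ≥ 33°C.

n = 12

First 11 bases: CGCTGCAAATT → Tm = 32°C (< 33°C)
First 12 bases: CGCTGCAAATTA → Tm = 34°C (≥ 33°C)
Each additional base adds 2°C (A/T) or 4°C (G/C), so Tm is non-decreasing in n; n = 12 is the first length to reach 33°C.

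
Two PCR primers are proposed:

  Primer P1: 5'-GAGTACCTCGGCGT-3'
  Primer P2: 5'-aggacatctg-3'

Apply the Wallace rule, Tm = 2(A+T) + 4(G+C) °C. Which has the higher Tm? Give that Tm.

Primer P1: A+T=5, G+C=9 → Tm = 2(5)+4(9) = 46°C
Primer P2: A+T=5, G+C=5 → Tm = 2(5)+4(5) = 30°C
46°C vs 30°C → primer P1 is higher.

Primer P1, 46°C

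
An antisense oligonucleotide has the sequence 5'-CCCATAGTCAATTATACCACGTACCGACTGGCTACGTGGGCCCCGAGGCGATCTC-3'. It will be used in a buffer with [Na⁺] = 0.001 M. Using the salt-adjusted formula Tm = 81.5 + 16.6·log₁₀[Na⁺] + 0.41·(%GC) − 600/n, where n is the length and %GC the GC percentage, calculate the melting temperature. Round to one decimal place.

44.6°C

Length n = 55. C=19, G=13, A=12, T=11
G+C = 32, so %GC = 32/55 × 100 = 58.182%
Salt term: 16.6 × (-3) = -49.8
GC term: 0.41 × 58.182 = 23.855; length term: −600/55 = −10.909
Tm = 81.5 + (-49.8) + 23.855 − 10.909 = 44.646 → 44.6°C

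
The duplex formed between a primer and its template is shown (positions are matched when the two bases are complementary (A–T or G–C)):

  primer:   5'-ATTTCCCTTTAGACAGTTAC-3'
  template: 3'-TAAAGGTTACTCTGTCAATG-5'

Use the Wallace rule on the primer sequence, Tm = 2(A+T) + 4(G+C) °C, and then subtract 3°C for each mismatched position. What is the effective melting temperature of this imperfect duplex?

45°C

Primer base counts: A=5, T=8, G=2, C=5 → A+T=13, G+C=7
Perfect-match Tm = 2(13) + 4(7) = 26 + 28 = 54°C
Mismatches (positions where the bases are not complementary): 3 (at positions 7, 8, 10)
Effective Tm = 54 − 3×3 = 54 − 9 = 45°C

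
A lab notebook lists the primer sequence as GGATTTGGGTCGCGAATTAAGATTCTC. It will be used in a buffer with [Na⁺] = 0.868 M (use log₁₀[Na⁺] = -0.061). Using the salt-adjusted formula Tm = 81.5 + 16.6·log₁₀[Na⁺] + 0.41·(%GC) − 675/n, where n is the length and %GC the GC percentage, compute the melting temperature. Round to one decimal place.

73.7°C

Length n = 27. Scanning the sequence gives T=9, G=8, A=6, C=4.
G+C = 12, so %GC = 12/27 × 100 = 44.444%
Salt term: 16.6 × (-0.061) = -1.013
GC term: 0.41 × 44.444 = 18.222; length term: −675/27 = −25
Tm = 81.5 + (-1.013) + 18.222 − 25 = 73.709 → 73.7°C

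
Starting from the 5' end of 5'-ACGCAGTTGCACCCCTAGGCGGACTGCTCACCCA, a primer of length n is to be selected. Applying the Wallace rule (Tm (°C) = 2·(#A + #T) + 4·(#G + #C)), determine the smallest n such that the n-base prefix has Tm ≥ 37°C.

n = 12

First 11 bases: ACGCAGTTGCA → Tm = 34°C (< 37°C)
First 12 bases: ACGCAGTTGCAC → Tm = 38°C (≥ 37°C)
Each additional base adds 2°C (A/T) or 4°C (G/C), so Tm is non-decreasing in n; n = 12 is the first length to reach 37°C.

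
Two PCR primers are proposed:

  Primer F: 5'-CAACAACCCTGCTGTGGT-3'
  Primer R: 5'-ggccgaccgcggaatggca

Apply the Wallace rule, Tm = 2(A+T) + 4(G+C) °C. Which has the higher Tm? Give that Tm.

Primer R, 66°C

Primer F: A+T=8, G+C=10 → Tm = 2(8)+4(10) = 56°C
Primer R: A+T=5, G+C=14 → Tm = 2(5)+4(14) = 66°C
56°C vs 66°C → primer R is higher.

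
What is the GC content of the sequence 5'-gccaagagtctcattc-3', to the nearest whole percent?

G=3, T=4, A=4, C=5
G+C = 3 + 5 = 8 out of 16 bases
%GC = 8/16 × 100 = 50% ≈ 50%

50%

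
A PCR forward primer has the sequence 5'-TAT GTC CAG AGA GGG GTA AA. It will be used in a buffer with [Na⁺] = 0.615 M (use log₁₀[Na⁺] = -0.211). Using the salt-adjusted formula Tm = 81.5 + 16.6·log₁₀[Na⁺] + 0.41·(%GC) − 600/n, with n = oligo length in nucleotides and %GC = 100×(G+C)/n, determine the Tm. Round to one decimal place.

66.4°C

Length n = 20. Counting bases: T=4, C=2, A=7, G=7
G+C = 9, so %GC = 9/20 × 100 = 45%
Salt term: 16.6 × (-0.211) = -3.503
GC term: 0.41 × 45 = 18.45; length term: −600/20 = −30
Tm = 81.5 + (-3.503) + 18.45 − 30 = 66.447 → 66.4°C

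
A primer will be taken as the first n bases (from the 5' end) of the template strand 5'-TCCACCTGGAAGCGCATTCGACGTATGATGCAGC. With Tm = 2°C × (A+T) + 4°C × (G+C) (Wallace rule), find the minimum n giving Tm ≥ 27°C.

First 8 bases: TCCACCTG → Tm = 26°C (< 27°C)
First 9 bases: TCCACCTGG → Tm = 30°C (≥ 27°C)
Each additional base adds 2°C (A/T) or 4°C (G/C), so Tm is non-decreasing in n; n = 9 is the first length to reach 27°C.

n = 9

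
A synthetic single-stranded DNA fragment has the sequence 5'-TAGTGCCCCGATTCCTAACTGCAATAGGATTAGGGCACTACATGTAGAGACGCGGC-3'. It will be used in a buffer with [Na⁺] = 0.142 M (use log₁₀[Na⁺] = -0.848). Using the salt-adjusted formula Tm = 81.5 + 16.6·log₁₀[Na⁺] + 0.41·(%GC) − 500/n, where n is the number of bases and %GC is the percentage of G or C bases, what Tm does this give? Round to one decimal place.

Length n = 56. Counting bases: A=15, C=14, T=12, G=15
G+C = 29, so %GC = 29/56 × 100 = 51.786%
Salt term: 16.6 × (-0.848) = -14.077
GC term: 0.41 × 51.786 = 21.232; length term: −500/56 = −8.929
Tm = 81.5 + (-14.077) + 21.232 − 8.929 = 79.726 → 79.7°C

79.7°C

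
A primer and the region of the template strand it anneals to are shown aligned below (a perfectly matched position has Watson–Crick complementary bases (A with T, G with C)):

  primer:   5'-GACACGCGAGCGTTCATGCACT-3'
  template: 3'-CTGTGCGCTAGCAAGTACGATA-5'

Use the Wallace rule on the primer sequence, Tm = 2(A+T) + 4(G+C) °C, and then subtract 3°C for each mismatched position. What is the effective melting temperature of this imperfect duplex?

Primer base counts: A=5, T=4, G=6, C=7 → A+T=9, G+C=13
Perfect-match Tm = 2(9) + 4(13) = 18 + 52 = 70°C
Mismatches (positions where the bases are not complementary): 3 (at positions 10, 20, 21)
Effective Tm = 70 − 3×3 = 70 − 9 = 61°C

61°C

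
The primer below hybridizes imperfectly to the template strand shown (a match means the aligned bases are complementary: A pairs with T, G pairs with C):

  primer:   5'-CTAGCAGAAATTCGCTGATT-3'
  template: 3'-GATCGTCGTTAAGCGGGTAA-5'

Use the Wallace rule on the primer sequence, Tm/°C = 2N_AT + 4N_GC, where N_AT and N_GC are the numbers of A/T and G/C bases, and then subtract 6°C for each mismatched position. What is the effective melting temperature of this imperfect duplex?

38°C

Primer base counts: A=6, T=6, G=4, C=4 → A+T=12, G+C=8
Perfect-match Tm = 2(12) + 4(8) = 24 + 32 = 56°C
Mismatches (positions where the bases are not complementary): 3 (at positions 8, 16, 17)
Effective Tm = 56 − 3×6 = 56 − 18 = 38°C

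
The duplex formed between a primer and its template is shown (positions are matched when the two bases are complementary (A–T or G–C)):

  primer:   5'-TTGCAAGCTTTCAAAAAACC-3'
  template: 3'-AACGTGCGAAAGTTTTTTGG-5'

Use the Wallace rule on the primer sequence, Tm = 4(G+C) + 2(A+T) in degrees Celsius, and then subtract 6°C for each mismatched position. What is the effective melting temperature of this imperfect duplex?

Primer base counts: A=8, T=5, G=2, C=5 → A+T=13, G+C=7
Perfect-match Tm = 2(13) + 4(7) = 26 + 28 = 54°C
Mismatches (positions where the bases are not complementary): 1 (at position 6)
Effective Tm = 54 − 1×6 = 54 − 6 = 48°C

48°C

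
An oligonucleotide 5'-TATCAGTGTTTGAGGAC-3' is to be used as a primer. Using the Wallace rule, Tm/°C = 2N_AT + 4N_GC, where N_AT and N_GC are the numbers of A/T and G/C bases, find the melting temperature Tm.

Base counts: T=6, C=2, G=5, A=4
So N_AT = 10 and N_GC = 7.
Tm = 2(10) + 4(7) = 20 + 28 = 48°C

48°C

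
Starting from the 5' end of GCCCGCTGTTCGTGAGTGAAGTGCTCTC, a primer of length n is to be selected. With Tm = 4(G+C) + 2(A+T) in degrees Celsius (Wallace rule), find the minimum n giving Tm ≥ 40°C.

n = 12

First 11 bases: GCCCGCTGTTC → Tm = 38°C (< 40°C)
First 12 bases: GCCCGCTGTTCG → Tm = 42°C (≥ 40°C)
Since every base adds ≥2°C, Tm only increases with n, so the threshold is first crossed at n = 12.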